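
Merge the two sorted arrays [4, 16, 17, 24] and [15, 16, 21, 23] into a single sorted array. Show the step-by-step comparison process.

Merging process:

Compare 4 vs 15: take 4 from left. Merged: [4]
Compare 16 vs 15: take 15 from right. Merged: [4, 15]
Compare 16 vs 16: take 16 from left. Merged: [4, 15, 16]
Compare 17 vs 16: take 16 from right. Merged: [4, 15, 16, 16]
Compare 17 vs 21: take 17 from left. Merged: [4, 15, 16, 16, 17]
Compare 24 vs 21: take 21 from right. Merged: [4, 15, 16, 16, 17, 21]
Compare 24 vs 23: take 23 from right. Merged: [4, 15, 16, 16, 17, 21, 23]
Append remaining from left: [24]. Merged: [4, 15, 16, 16, 17, 21, 23, 24]

Final merged array: [4, 15, 16, 16, 17, 21, 23, 24]
Total comparisons: 7

The merged array is [4, 15, 16, 16, 17, 21, 23, 24], requiring 7 comparisons. The merge step runs in O(n) time where n is the total number of elements.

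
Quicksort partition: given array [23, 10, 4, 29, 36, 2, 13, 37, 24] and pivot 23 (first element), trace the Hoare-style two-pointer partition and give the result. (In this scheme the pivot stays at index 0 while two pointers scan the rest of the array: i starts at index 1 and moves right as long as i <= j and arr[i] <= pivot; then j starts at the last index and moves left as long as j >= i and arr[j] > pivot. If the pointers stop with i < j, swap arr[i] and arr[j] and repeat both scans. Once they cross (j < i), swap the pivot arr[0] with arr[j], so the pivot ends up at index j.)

Hoare-style two-pointer partition with pivot = 23:

Initial array: [23, 10, 4, 29, 36, 2, 13, 37, 24]

Pointers start at i = 1, j = 8.
i stops at index 3 (arr[3]=29 > 23), j stops at index 6 (arr[6]=13 <= 23): swap arr[3] and arr[6], array becomes [23, 10, 4, 13, 36, 2, 29, 37, 24]
i stops at index 4 (arr[4]=36 > 23), j stops at index 5 (arr[5]=2 <= 23): swap arr[4] and arr[5], array becomes [23, 10, 4, 13, 2, 36, 29, 37, 24]
i ends at 5, j ends at 4: the pointers have crossed (j < i), so scanning stops.

Swap pivot arr[0] with arr[4] to place pivot at position 4: [2, 10, 4, 13, 23, 36, 29, 37, 24]
Pivot position: 4

After partitioning with pivot 23, the array becomes [2, 10, 4, 13, 23, 36, 29, 37, 24]. The pivot is placed at index 4. All elements to the left of the pivot are <= 23, and all elements to the right are > 23.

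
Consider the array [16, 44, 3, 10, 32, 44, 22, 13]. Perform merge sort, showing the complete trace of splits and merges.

Merge sort trace:

Split: [16, 44, 3, 10, 32, 44, 22, 13] -> [16, 44, 3, 10] and [32, 44, 22, 13]
  Split: [16, 44, 3, 10] -> [16, 44] and [3, 10]
    Split: [16, 44] -> [16] and [44]
    Merge: [16] + [44] -> [16, 44]
    Split: [3, 10] -> [3] and [10]
    Merge: [3] + [10] -> [3, 10]
  Merge: [16, 44] + [3, 10] -> [3, 10, 16, 44]
  Split: [32, 44, 22, 13] -> [32, 44] and [22, 13]
    Split: [32, 44] -> [32] and [44]
    Merge: [32] + [44] -> [32, 44]
    Split: [22, 13] -> [22] and [13]
    Merge: [22] + [13] -> [13, 22]
  Merge: [32, 44] + [13, 22] -> [13, 22, 32, 44]
Merge: [3, 10, 16, 44] + [13, 22, 32, 44] -> [3, 10, 13, 16, 22, 32, 44, 44]

Final sorted array: [3, 10, 13, 16, 22, 32, 44, 44]

The merge sort proceeds by recursively splitting the array and merging sorted halves.
After all merges, the sorted array is [3, 10, 13, 16, 22, 32, 44, 44].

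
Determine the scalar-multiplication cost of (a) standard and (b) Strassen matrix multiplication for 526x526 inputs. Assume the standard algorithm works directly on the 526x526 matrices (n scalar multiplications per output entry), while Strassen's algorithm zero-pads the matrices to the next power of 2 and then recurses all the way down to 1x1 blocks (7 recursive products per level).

Matrix multiplication for 526x526 matrices:

Strassen's algorithm requires power-of-2 dimensions. Pad 526x526 to 1024x1024 (next power of 2).

Standard algorithm: 526^3 = 145531576 multiplications
Strassen's algorithm: 7^(log2(1024)) = 7^10 = 282475249 multiplications
Difference: 145531576 - 282475249 = -136943673 (Strassen uses MORE here due to padding overhead — for small or just-over-power-of-2 n, padding can outweigh the per-level savings)

Standard: 145531576 multiplications (526^3). Strassen: 282475249 multiplications (7^10, after padding to 1024x1024). Strassen reduces 8 recursive multiplications to 7 at each level.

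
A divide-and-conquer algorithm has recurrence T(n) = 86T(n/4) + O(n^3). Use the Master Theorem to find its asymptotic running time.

Master Theorem for T(n) = 86T(n/4) + O(n^3):

a = 86, b = 4, c = 3
log_b(a) = log_4(86) = 3.2131

Case 1: c = 3 < log_4(86) = 3.2131
T(n) = O(n^(log_4 86))

For T(n) = 86T(n/4) + O(n^3): log_4(86) = 3.2131. This is Case 1 of the Master Theorem (c < log_b(a), work dominated by leaves), giving O(n^(log_4 86)).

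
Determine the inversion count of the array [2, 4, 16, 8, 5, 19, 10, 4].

Finding inversions in [2, 4, 16, 8, 5, 19, 10, 4]:

(2, 3): arr[2]=16 > arr[3]=8
(2, 4): arr[2]=16 > arr[4]=5
(2, 6): arr[2]=16 > arr[6]=10
(2, 7): arr[2]=16 > arr[7]=4
(3, 4): arr[3]=8 > arr[4]=5
(3, 7): arr[3]=8 > arr[7]=4
(4, 7): arr[4]=5 > arr[7]=4
(5, 6): arr[5]=19 > arr[6]=10
(5, 7): arr[5]=19 > arr[7]=4
(6, 7): arr[6]=10 > arr[7]=4

Total inversions: 10

The array has 10 inversion(s): (2,3), (2,4), (2,6), (2,7), (3,4), (3,7), (4,7), (5,6), (5,7), (6,7). Each pair (i,j) satisfies i < j and arr[i] > arr[j].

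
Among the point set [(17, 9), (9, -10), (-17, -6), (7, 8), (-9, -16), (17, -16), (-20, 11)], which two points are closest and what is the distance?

Computing all pairwise distances among 7 points:

d((17, 9), (9, -10)) = 20.6155
d((17, 9), (-17, -6)) = 37.1618
d((17, 9), (7, 8)) = 10.0499
d((17, 9), (-9, -16)) = 36.0694
d((17, 9), (17, -16)) = 25.0
d((17, 9), (-20, 11)) = 37.054
d((9, -10), (-17, -6)) = 26.3059
d((9, -10), (7, 8)) = 18.1108
d((9, -10), (-9, -16)) = 18.9737
d((9, -10), (17, -16)) = 10.0 <-- minimum
d((9, -10), (-20, 11)) = 35.805
d((-17, -6), (7, 8)) = 27.7849
d((-17, -6), (-9, -16)) = 12.8062
d((-17, -6), (17, -16)) = 35.4401
d((-17, -6), (-20, 11)) = 17.2627
d((7, 8), (-9, -16)) = 28.8444
d((7, 8), (17, -16)) = 26.0
d((7, 8), (-20, 11)) = 27.1662
d((-9, -16), (17, -16)) = 26.0
d((-9, -16), (-20, 11)) = 29.1548
d((17, -16), (-20, 11)) = 45.8039

Closest pair: (9, -10) and (17, -16) with distance 10.0

The closest pair is (9, -10) and (17, -16) with Euclidean distance 10.0. For 7 points, brute-force pairwise comparison is shown above. For large n, the divide-and-conquer algorithm (sort by x, recurse on halves, check the dividing strip) achieves O(n log n).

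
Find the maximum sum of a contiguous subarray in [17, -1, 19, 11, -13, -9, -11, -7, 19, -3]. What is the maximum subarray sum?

Using Kadane's algorithm on [17, -1, 19, 11, -13, -9, -11, -7, 19, -3]:

Scanning through the array:
Position 1 (value -1): max_ending_here = 16, max_so_far = 17
Position 2 (value 19): max_ending_here = 35, max_so_far = 35
Position 3 (value 11): max_ending_here = 46, max_so_far = 46
Position 4 (value -13): max_ending_here = 33, max_so_far = 46
Position 5 (value -9): max_ending_here = 24, max_so_far = 46
Position 6 (value -11): max_ending_here = 13, max_so_far = 46
Position 7 (value -7): max_ending_here = 6, max_so_far = 46
Position 8 (value 19): max_ending_here = 25, max_so_far = 46
Position 9 (value -3): max_ending_here = 22, max_so_far = 46

Maximum subarray: [17, -1, 19, 11]
Maximum sum: 46

The maximum subarray is [17, -1, 19, 11] with sum 46. This subarray runs from index 0 to index 3.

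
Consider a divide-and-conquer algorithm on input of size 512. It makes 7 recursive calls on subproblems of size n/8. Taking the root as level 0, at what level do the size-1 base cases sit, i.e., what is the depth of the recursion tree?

For divide and conquer with division factor 8:

Problem sizes at each level:
Level 0: 512
Level 1: 64
Level 2: 8
Level 3: 1

The root is level 0 and the size-1 base case is level 3 (the tree spans levels 0 through 3, i.e. 4 levels counting the root), so the depth is the number of divisions: log_8(512) = 3

The recursion tree depth is log_8(512) = 3. At each level, the problem size is divided by 8, so it takes 3 divisions to reduce to a base case of size 1. The algorithm makes 7 recursive calls at each level.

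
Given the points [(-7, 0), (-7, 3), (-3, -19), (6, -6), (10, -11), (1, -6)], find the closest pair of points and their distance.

Computing all pairwise distances among 6 points:

d((-7, 0), (-7, 3)) = 3.0 <-- minimum
d((-7, 0), (-3, -19)) = 19.4165
d((-7, 0), (6, -6)) = 14.3178
d((-7, 0), (10, -11)) = 20.2485
d((-7, 0), (1, -6)) = 10.0
d((-7, 3), (-3, -19)) = 22.3607
d((-7, 3), (6, -6)) = 15.8114
d((-7, 3), (10, -11)) = 22.0227
d((-7, 3), (1, -6)) = 12.0416
d((-3, -19), (6, -6)) = 15.8114
d((-3, -19), (10, -11)) = 15.2643
d((-3, -19), (1, -6)) = 13.6015
d((6, -6), (10, -11)) = 6.4031
d((6, -6), (1, -6)) = 5.0
d((10, -11), (1, -6)) = 10.2956

Closest pair: (-7, 0) and (-7, 3) with distance 3.0

The closest pair is (-7, 0) and (-7, 3) with Euclidean distance 3.0. For 6 points, brute-force pairwise comparison is shown above. For large n, the divide-and-conquer algorithm (sort by x, recurse on halves, check the dividing strip) achieves O(n log n).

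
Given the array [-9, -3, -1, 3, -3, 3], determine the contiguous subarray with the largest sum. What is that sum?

Using Kadane's algorithm on [-9, -3, -1, 3, -3, 3]:

Scanning through the array:
Position 1 (value -3): max_ending_here = -3, max_so_far = -3
Position 2 (value -1): max_ending_here = -1, max_so_far = -1
Position 3 (value 3): max_ending_here = 3, max_so_far = 3
Position 4 (value -3): max_ending_here = 0, max_so_far = 3
Position 5 (value 3): max_ending_here = 3, max_so_far = 3

Maximum subarray: [3]
Maximum sum: 3

The maximum subarray is [3] with sum 3. This subarray runs from index 3 to index 3.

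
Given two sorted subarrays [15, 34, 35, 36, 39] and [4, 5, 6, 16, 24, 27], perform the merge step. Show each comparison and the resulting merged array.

Merging process:

Compare 15 vs 4: take 4 from right. Merged: [4]
Compare 15 vs 5: take 5 from right. Merged: [4, 5]
Compare 15 vs 6: take 6 from right. Merged: [4, 5, 6]
Compare 15 vs 16: take 15 from left. Merged: [4, 5, 6, 15]
Compare 34 vs 16: take 16 from right. Merged: [4, 5, 6, 15, 16]
Compare 34 vs 24: take 24 from right. Merged: [4, 5, 6, 15, 16, 24]
Compare 34 vs 27: take 27 from right. Merged: [4, 5, 6, 15, 16, 24, 27]
Append remaining from left: [34, 35, 36, 39]. Merged: [4, 5, 6, 15, 16, 24, 27, 34, 35, 36, 39]

Final merged array: [4, 5, 6, 15, 16, 24, 27, 34, 35, 36, 39]
Total comparisons: 7

The merged array is [4, 5, 6, 15, 16, 24, 27, 34, 35, 36, 39], requiring 7 comparisons. The merge step runs in O(n) time where n is the total number of elements.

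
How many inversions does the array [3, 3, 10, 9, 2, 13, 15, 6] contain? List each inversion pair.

Finding inversions in [3, 3, 10, 9, 2, 13, 15, 6]:

(0, 4): arr[0]=3 > arr[4]=2
(1, 4): arr[1]=3 > arr[4]=2
(2, 3): arr[2]=10 > arr[3]=9
(2, 4): arr[2]=10 > arr[4]=2
(2, 7): arr[2]=10 > arr[7]=6
(3, 4): arr[3]=9 > arr[4]=2
(3, 7): arr[3]=9 > arr[7]=6
(5, 7): arr[5]=13 > arr[7]=6
(6, 7): arr[6]=15 > arr[7]=6

Total inversions: 9

The array has 9 inversion(s): (0,4), (1,4), (2,3), (2,4), (2,7), (3,4), (3,7), (5,7), (6,7). Each pair (i,j) satisfies i < j and arr[i] > arr[j].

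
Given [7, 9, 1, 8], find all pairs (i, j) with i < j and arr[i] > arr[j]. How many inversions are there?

Finding inversions in [7, 9, 1, 8]:

(0, 2): arr[0]=7 > arr[2]=1
(1, 2): arr[1]=9 > arr[2]=1
(1, 3): arr[1]=9 > arr[3]=8

Total inversions: 3

The array has 3 inversion(s): (0,2), (1,2), (1,3). Each pair (i,j) satisfies i < j and arr[i] > arr[j].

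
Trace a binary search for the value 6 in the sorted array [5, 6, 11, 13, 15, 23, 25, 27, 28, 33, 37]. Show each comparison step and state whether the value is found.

Binary search for 6 in [5, 6, 11, 13, 15, 23, 25, 27, 28, 33, 37]:

lo=0, hi=10, mid=5, arr[mid]=23 -> 23 > 6, search left half
lo=0, hi=4, mid=2, arr[mid]=11 -> 11 > 6, search left half
lo=0, hi=1, mid=0, arr[mid]=5 -> 5 < 6, search right half
lo=1, hi=1, mid=1, arr[mid]=6 -> Found target at index 1!

Binary search finds 6 at index 1 after 4 comparisons. The search repeatedly halves the search space by comparing with the middle element.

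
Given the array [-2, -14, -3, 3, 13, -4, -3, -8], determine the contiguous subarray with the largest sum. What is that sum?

Using Kadane's algorithm on [-2, -14, -3, 3, 13, -4, -3, -8]:

Scanning through the array:
Position 1 (value -14): max_ending_here = -14, max_so_far = -2
Position 2 (value -3): max_ending_here = -3, max_so_far = -2
Position 3 (value 3): max_ending_here = 3, max_so_far = 3
Position 4 (value 13): max_ending_here = 16, max_so_far = 16
Position 5 (value -4): max_ending_here = 12, max_so_far = 16
Position 6 (value -3): max_ending_here = 9, max_so_far = 16
Position 7 (value -8): max_ending_here = 1, max_so_far = 16

Maximum subarray: [3, 13]
Maximum sum: 16

The maximum subarray is [3, 13] with sum 16. This subarray runs from index 3 to index 4.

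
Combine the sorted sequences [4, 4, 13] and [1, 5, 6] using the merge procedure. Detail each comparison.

Merging process:

Compare 4 vs 1: take 1 from right. Merged: [1]
Compare 4 vs 5: take 4 from left. Merged: [1, 4]
Compare 4 vs 5: take 4 from left. Merged: [1, 4, 4]
Compare 13 vs 5: take 5 from right. Merged: [1, 4, 4, 5]
Compare 13 vs 6: take 6 from right. Merged: [1, 4, 4, 5, 6]
Append remaining from left: [13]. Merged: [1, 4, 4, 5, 6, 13]

Final merged array: [1, 4, 4, 5, 6, 13]
Total comparisons: 5

The merged array is [1, 4, 4, 5, 6, 13], requiring 5 comparisons. The merge step runs in O(n) time where n is the total number of elements.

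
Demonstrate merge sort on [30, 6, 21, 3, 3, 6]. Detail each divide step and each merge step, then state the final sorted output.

Merge sort trace:

Split: [30, 6, 21, 3, 3, 6] -> [30, 6, 21] and [3, 3, 6]
  Split: [30, 6, 21] -> [30] and [6, 21]
    Split: [6, 21] -> [6] and [21]
    Merge: [6] + [21] -> [6, 21]
  Merge: [30] + [6, 21] -> [6, 21, 30]
  Split: [3, 3, 6] -> [3] and [3, 6]
    Split: [3, 6] -> [3] and [6]
    Merge: [3] + [6] -> [3, 6]
  Merge: [3] + [3, 6] -> [3, 3, 6]
Merge: [6, 21, 30] + [3, 3, 6] -> [3, 3, 6, 6, 21, 30]

Final sorted array: [3, 3, 6, 6, 21, 30]

The merge sort proceeds by recursively splitting the array and merging sorted halves.
After all merges, the sorted array is [3, 3, 6, 6, 21, 30].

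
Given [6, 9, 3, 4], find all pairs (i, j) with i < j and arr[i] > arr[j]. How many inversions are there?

Finding inversions in [6, 9, 3, 4]:

(0, 2): arr[0]=6 > arr[2]=3
(0, 3): arr[0]=6 > arr[3]=4
(1, 2): arr[1]=9 > arr[2]=3
(1, 3): arr[1]=9 > arr[3]=4

Total inversions: 4

The array has 4 inversion(s): (0,2), (0,3), (1,2), (1,3). Each pair (i,j) satisfies i < j and arr[i] > arr[j].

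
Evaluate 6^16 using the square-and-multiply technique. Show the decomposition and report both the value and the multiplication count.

Computing 6^16 by squaring (build up from 6^1; each line after the first costs one multiplication):

6^1 = 6
6^2 = (6^1)^2 = 6^2 = 36
6^4 = (6^2)^2 = 36^2 = 1296
6^8 = (6^4)^2 = 1296^2 = 1679616
6^16 = (6^8)^2 = 1679616^2 = 2821109907456

Result: 2821109907456
Multiplications needed: 4 (4 lines after 6^1)

6^16 = 2821109907456. Using exponentiation by squaring, this requires 4 multiplications. The key idea: if the exponent is even, square the half-power; if odd, multiply by the base once.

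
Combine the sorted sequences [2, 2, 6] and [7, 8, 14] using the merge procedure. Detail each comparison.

Merging process:

Compare 2 vs 7: take 2 from left. Merged: [2]
Compare 2 vs 7: take 2 from left. Merged: [2, 2]
Compare 6 vs 7: take 6 from left. Merged: [2, 2, 6]
Append remaining from right: [7, 8, 14]. Merged: [2, 2, 6, 7, 8, 14]

Final merged array: [2, 2, 6, 7, 8, 14]
Total comparisons: 3

The merged array is [2, 2, 6, 7, 8, 14], requiring 3 comparisons. The merge step runs in O(n) time where n is the total number of elements.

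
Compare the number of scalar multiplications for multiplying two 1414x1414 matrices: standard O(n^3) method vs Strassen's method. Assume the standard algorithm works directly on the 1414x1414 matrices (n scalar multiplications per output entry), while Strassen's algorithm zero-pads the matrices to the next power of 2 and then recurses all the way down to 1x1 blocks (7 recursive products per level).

Matrix multiplication for 1414x1414 matrices:

Strassen's algorithm requires power-of-2 dimensions. Pad 1414x1414 to 2048x2048 (next power of 2).

Standard algorithm: 1414^3 = 2827145944 multiplications
Strassen's algorithm: 7^(log2(2048)) = 7^11 = 1977326743 multiplications
Savings: 2827145944 - 1977326743 = 849819201 multiplications

Standard: 2827145944 multiplications (1414^3). Strassen: 1977326743 multiplications (7^11, after padding to 2048x2048). Strassen reduces 8 recursive multiplications to 7 at each level.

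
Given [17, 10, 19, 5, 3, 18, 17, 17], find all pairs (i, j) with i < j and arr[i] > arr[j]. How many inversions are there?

Finding inversions in [17, 10, 19, 5, 3, 18, 17, 17]:

(0, 1): arr[0]=17 > arr[1]=10
(0, 3): arr[0]=17 > arr[3]=5
(0, 4): arr[0]=17 > arr[4]=3
(1, 3): arr[1]=10 > arr[3]=5
(1, 4): arr[1]=10 > arr[4]=3
(2, 3): arr[2]=19 > arr[3]=5
(2, 4): arr[2]=19 > arr[4]=3
(2, 5): arr[2]=19 > arr[5]=18
(2, 6): arr[2]=19 > arr[6]=17
(2, 7): arr[2]=19 > arr[7]=17
(3, 4): arr[3]=5 > arr[4]=3
(5, 6): arr[5]=18 > arr[6]=17
(5, 7): arr[5]=18 > arr[7]=17

Total inversions: 13

The array has 13 inversion(s): (0,1), (0,3), (0,4), (1,3), (1,4), (2,3), (2,4), (2,5), (2,6), (2,7), (3,4), (5,6), (5,7). Each pair (i,j) satisfies i < j and arr[i] > arr[j].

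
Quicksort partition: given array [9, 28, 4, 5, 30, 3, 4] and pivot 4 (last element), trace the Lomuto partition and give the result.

Lomuto partition with pivot = 4:

Initial array: [9, 28, 4, 5, 30, 3, 4]

arr[0]=9 > 4: no swap
arr[1]=28 > 4: no swap
arr[2]=4 <= 4: swap with position 0, array becomes [4, 28, 9, 5, 30, 3, 4]
arr[3]=5 > 4: no swap
arr[4]=30 > 4: no swap
arr[5]=3 <= 4: swap with position 1, array becomes [4, 3, 9, 5, 30, 28, 4]

Place pivot at position 2: [4, 3, 4, 5, 30, 28, 9]
Pivot position: 2

After partitioning with pivot 4, the array becomes [4, 3, 4, 5, 30, 28, 9]. The pivot is placed at index 2. All elements to the left of the pivot are <= 4, and all elements to the right are > 4.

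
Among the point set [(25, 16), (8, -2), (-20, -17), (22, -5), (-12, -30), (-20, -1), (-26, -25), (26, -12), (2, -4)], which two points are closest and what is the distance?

Computing all pairwise distances among 9 points:

d((25, 16), (8, -2)) = 24.7588
d((25, 16), (-20, -17)) = 55.8032
d((25, 16), (22, -5)) = 21.2132
d((25, 16), (-12, -30)) = 59.0339
d((25, 16), (-20, -1)) = 48.1041
d((25, 16), (-26, -25)) = 65.437
d((25, 16), (26, -12)) = 28.0179
d((25, 16), (2, -4)) = 30.4795
d((8, -2), (-20, -17)) = 31.7648
d((8, -2), (22, -5)) = 14.3178
d((8, -2), (-12, -30)) = 34.4093
d((8, -2), (-20, -1)) = 28.0179
d((8, -2), (-26, -25)) = 41.0488
d((8, -2), (26, -12)) = 20.5913
d((8, -2), (2, -4)) = 6.3246 <-- minimum
d((-20, -17), (22, -5)) = 43.6807
d((-20, -17), (-12, -30)) = 15.2643
d((-20, -17), (-20, -1)) = 16.0
d((-20, -17), (-26, -25)) = 10.0
d((-20, -17), (26, -12)) = 46.2709
d((-20, -17), (2, -4)) = 25.5539
d((22, -5), (-12, -30)) = 42.2019
d((22, -5), (-20, -1)) = 42.19
d((22, -5), (-26, -25)) = 52.0
d((22, -5), (26, -12)) = 8.0623
d((22, -5), (2, -4)) = 20.025
d((-12, -30), (-20, -1)) = 30.0832
d((-12, -30), (-26, -25)) = 14.8661
d((-12, -30), (26, -12)) = 42.0476
d((-12, -30), (2, -4)) = 29.5296
d((-20, -1), (-26, -25)) = 24.7386
d((-20, -1), (26, -12)) = 47.2969
d((-20, -1), (2, -4)) = 22.2036
d((-26, -25), (26, -12)) = 53.6004
d((-26, -25), (2, -4)) = 35.0
d((26, -12), (2, -4)) = 25.2982

Closest pair: (8, -2) and (2, -4) with distance 6.3246

The closest pair is (8, -2) and (2, -4) with Euclidean distance 6.3246. For 9 points, brute-force pairwise comparison is shown above. For large n, the divide-and-conquer algorithm (sort by x, recurse on halves, check the dividing strip) achieves O(n log n).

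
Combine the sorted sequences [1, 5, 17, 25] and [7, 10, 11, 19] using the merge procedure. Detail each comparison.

Merging process:

Compare 1 vs 7: take 1 from left. Merged: [1]
Compare 5 vs 7: take 5 from left. Merged: [1, 5]
Compare 17 vs 7: take 7 from right. Merged: [1, 5, 7]
Compare 17 vs 10: take 10 from right. Merged: [1, 5, 7, 10]
Compare 17 vs 11: take 11 from right. Merged: [1, 5, 7, 10, 11]
Compare 17 vs 19: take 17 from left. Merged: [1, 5, 7, 10, 11, 17]
Compare 25 vs 19: take 19 from right. Merged: [1, 5, 7, 10, 11, 17, 19]
Append remaining from left: [25]. Merged: [1, 5, 7, 10, 11, 17, 19, 25]

Final merged array: [1, 5, 7, 10, 11, 17, 19, 25]
Total comparisons: 7

The merged array is [1, 5, 7, 10, 11, 17, 19, 25], requiring 7 comparisons. The merge step runs in O(n) time where n is the total number of elements.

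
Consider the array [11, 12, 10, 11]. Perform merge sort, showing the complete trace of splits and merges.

Merge sort trace:

Split: [11, 12, 10, 11] -> [11, 12] and [10, 11]
  Split: [11, 12] -> [11] and [12]
  Merge: [11] + [12] -> [11, 12]
  Split: [10, 11] -> [10] and [11]
  Merge: [10] + [11] -> [10, 11]
Merge: [11, 12] + [10, 11] -> [10, 11, 11, 12]

Final sorted array: [10, 11, 11, 12]

The merge sort proceeds by recursively splitting the array and merging sorted halves.
After all merges, the sorted array is [10, 11, 11, 12].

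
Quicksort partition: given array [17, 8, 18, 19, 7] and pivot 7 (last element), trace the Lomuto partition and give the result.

Lomuto partition with pivot = 7:

Initial array: [17, 8, 18, 19, 7]

arr[0]=17 > 7: no swap
arr[1]=8 > 7: no swap
arr[2]=18 > 7: no swap
arr[3]=19 > 7: no swap

Place pivot at position 0: [7, 8, 18, 19, 17]
Pivot position: 0

After partitioning with pivot 7, the array becomes [7, 8, 18, 19, 17]. The pivot is placed at index 0. All elements to the left of the pivot are <= 7, and all elements to the right are > 7.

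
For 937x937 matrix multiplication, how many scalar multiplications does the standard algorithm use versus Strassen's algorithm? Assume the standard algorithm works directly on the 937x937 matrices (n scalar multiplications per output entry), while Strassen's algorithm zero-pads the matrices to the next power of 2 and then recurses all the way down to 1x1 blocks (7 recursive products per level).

Matrix multiplication for 937x937 matrices:

Strassen's algorithm requires power-of-2 dimensions. Pad 937x937 to 1024x1024 (next power of 2).

Standard algorithm: 937^3 = 822656953 multiplications
Strassen's algorithm: 7^(log2(1024)) = 7^10 = 282475249 multiplications
Savings: 822656953 - 282475249 = 540181704 multiplications

Standard: 822656953 multiplications (937^3). Strassen: 282475249 multiplications (7^10, after padding to 1024x1024). Strassen reduces 8 recursive multiplications to 7 at each level.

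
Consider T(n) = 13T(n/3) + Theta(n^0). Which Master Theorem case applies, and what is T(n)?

Master Theorem for T(n) = 13T(n/3) + O(n^0):

a = 13, b = 3, c = 0
log_b(a) = log_3(13) = 2.3347

Case 1: c = 0 < log_3(13) = 2.3347
T(n) = O(n^(log_3 13))

For T(n) = 13T(n/3) + O(n^0): log_3(13) = 2.3347. This is Case 1 of the Master Theorem (c < log_b(a), work dominated by leaves), giving O(n^(log_3 13)).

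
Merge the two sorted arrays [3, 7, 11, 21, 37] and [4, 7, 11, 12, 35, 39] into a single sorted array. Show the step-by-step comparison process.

Merging process:

Compare 3 vs 4: take 3 from left. Merged: [3]
Compare 7 vs 4: take 4 from right. Merged: [3, 4]
Compare 7 vs 7: take 7 from left. Merged: [3, 4, 7]
Compare 11 vs 7: take 7 from right. Merged: [3, 4, 7, 7]
Compare 11 vs 11: take 11 from left. Merged: [3, 4, 7, 7, 11]
Compare 21 vs 11: take 11 from right. Merged: [3, 4, 7, 7, 11, 11]
Compare 21 vs 12: take 12 from right. Merged: [3, 4, 7, 7, 11, 11, 12]
Compare 21 vs 35: take 21 from left. Merged: [3, 4, 7, 7, 11, 11, 12, 21]
Compare 37 vs 35: take 35 from right. Merged: [3, 4, 7, 7, 11, 11, 12, 21, 35]
Compare 37 vs 39: take 37 from left. Merged: [3, 4, 7, 7, 11, 11, 12, 21, 35, 37]
Append remaining from right: [39]. Merged: [3, 4, 7, 7, 11, 11, 12, 21, 35, 37, 39]

Final merged array: [3, 4, 7, 7, 11, 11, 12, 21, 35, 37, 39]
Total comparisons: 10

The merged array is [3, 4, 7, 7, 11, 11, 12, 21, 35, 37, 39], requiring 10 comparisons. The merge step runs in O(n) time where n is the total number of elements.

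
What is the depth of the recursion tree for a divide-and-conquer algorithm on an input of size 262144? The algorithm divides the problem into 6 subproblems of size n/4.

For divide and conquer with division factor 4:

Problem sizes at each level:
Level 0: 262144
Level 1: 65536
Level 2: 16384
Level 3: 4096
Level 4: 1024
Level 5: 256
Level 6: 64
Level 7: 16
Level 8: 4
Level 9: 1

The root is level 0 and the size-1 base case is level 9 (the tree spans levels 0 through 9, i.e. 10 levels counting the root), so the depth is the number of divisions: log_4(262144) = 9

The recursion tree depth is log_4(262144) = 9. At each level, the problem size is divided by 4, so it takes 9 divisions to reduce to a base case of size 1. The algorithm makes 6 recursive calls at each level.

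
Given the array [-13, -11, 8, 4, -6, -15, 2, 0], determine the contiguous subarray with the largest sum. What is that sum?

Using Kadane's algorithm on [-13, -11, 8, 4, -6, -15, 2, 0]:

Scanning through the array:
Position 1 (value -11): max_ending_here = -11, max_so_far = -11
Position 2 (value 8): max_ending_here = 8, max_so_far = 8
Position 3 (value 4): max_ending_here = 12, max_so_far = 12
Position 4 (value -6): max_ending_here = 6, max_so_far = 12
Position 5 (value -15): max_ending_here = -9, max_so_far = 12
Position 6 (value 2): max_ending_here = 2, max_so_far = 12
Position 7 (value 0): max_ending_here = 2, max_so_far = 12

Maximum subarray: [8, 4]
Maximum sum: 12

The maximum subarray is [8, 4] with sum 12. This subarray runs from index 2 to index 3.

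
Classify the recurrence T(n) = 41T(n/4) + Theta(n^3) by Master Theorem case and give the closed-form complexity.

Master Theorem for T(n) = 41T(n/4) + O(n^3):

a = 41, b = 4, c = 3
log_b(a) = log_4(41) = 2.6788

Case 3: c = 3 > log_4(41) = 2.6788
T(n) = O(n^3) = O(n^3)

For T(n) = 41T(n/4) + O(n^3): log_4(41) = 2.6788. This is Case 3 of the Master Theorem (c > log_b(a), work dominated by root), giving O(n^3).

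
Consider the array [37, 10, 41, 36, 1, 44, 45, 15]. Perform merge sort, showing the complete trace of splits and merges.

Merge sort trace:

Split: [37, 10, 41, 36, 1, 44, 45, 15] -> [37, 10, 41, 36] and [1, 44, 45, 15]
  Split: [37, 10, 41, 36] -> [37, 10] and [41, 36]
    Split: [37, 10] -> [37] and [10]
    Merge: [37] + [10] -> [10, 37]
    Split: [41, 36] -> [41] and [36]
    Merge: [41] + [36] -> [36, 41]
  Merge: [10, 37] + [36, 41] -> [10, 36, 37, 41]
  Split: [1, 44, 45, 15] -> [1, 44] and [45, 15]
    Split: [1, 44] -> [1] and [44]
    Merge: [1] + [44] -> [1, 44]
    Split: [45, 15] -> [45] and [15]
    Merge: [45] + [15] -> [15, 45]
  Merge: [1, 44] + [15, 45] -> [1, 15, 44, 45]
Merge: [10, 36, 37, 41] + [1, 15, 44, 45] -> [1, 10, 15, 36, 37, 41, 44, 45]

Final sorted array: [1, 10, 15, 36, 37, 41, 44, 45]

The merge sort proceeds by recursively splitting the array and merging sorted halves.
After all merges, the sorted array is [1, 10, 15, 36, 37, 41, 44, 45].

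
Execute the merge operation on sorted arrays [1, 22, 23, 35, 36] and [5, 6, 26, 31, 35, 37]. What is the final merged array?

Merging process:

Compare 1 vs 5: take 1 from left. Merged: [1]
Compare 22 vs 5: take 5 from right. Merged: [1, 5]
Compare 22 vs 6: take 6 from right. Merged: [1, 5, 6]
Compare 22 vs 26: take 22 from left. Merged: [1, 5, 6, 22]
Compare 23 vs 26: take 23 from left. Merged: [1, 5, 6, 22, 23]
Compare 35 vs 26: take 26 from right. Merged: [1, 5, 6, 22, 23, 26]
Compare 35 vs 31: take 31 from right. Merged: [1, 5, 6, 22, 23, 26, 31]
Compare 35 vs 35: take 35 from left. Merged: [1, 5, 6, 22, 23, 26, 31, 35]
Compare 36 vs 35: take 35 from right. Merged: [1, 5, 6, 22, 23, 26, 31, 35, 35]
Compare 36 vs 37: take 36 from left. Merged: [1, 5, 6, 22, 23, 26, 31, 35, 35, 36]
Append remaining from right: [37]. Merged: [1, 5, 6, 22, 23, 26, 31, 35, 35, 36, 37]

Final merged array: [1, 5, 6, 22, 23, 26, 31, 35, 35, 36, 37]
Total comparisons: 10

The merged array is [1, 5, 6, 22, 23, 26, 31, 35, 35, 36, 37], requiring 10 comparisons. The merge step runs in O(n) time where n is the total number of elements.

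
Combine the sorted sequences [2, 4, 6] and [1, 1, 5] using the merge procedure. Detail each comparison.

Merging process:

Compare 2 vs 1: take 1 from right. Merged: [1]
Compare 2 vs 1: take 1 from right. Merged: [1, 1]
Compare 2 vs 5: take 2 from left. Merged: [1, 1, 2]
Compare 4 vs 5: take 4 from left. Merged: [1, 1, 2, 4]
Compare 6 vs 5: take 5 from right. Merged: [1, 1, 2, 4, 5]
Append remaining from left: [6]. Merged: [1, 1, 2, 4, 5, 6]

Final merged array: [1, 1, 2, 4, 5, 6]
Total comparisons: 5

The merged array is [1, 1, 2, 4, 5, 6], requiring 5 comparisons. The merge step runs in O(n) time where n is the total number of elements.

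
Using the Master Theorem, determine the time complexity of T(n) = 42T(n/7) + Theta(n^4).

Master Theorem for T(n) = 42T(n/7) + O(n^4):

a = 42, b = 7, c = 4
log_b(a) = log_7(42) = 1.9208

Case 3: c = 4 > log_7(42) = 1.9208
T(n) = O(n^4) = O(n^4)

For T(n) = 42T(n/7) + O(n^4): log_7(42) = 1.9208. This is Case 3 of the Master Theorem (c > log_b(a), work dominated by root), giving O(n^4).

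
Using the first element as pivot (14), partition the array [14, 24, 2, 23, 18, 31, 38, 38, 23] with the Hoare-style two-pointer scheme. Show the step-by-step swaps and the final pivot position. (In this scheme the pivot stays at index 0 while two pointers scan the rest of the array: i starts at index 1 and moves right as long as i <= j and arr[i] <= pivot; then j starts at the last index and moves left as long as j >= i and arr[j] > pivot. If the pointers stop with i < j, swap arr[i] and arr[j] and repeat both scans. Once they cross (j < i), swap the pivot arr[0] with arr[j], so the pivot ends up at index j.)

Hoare-style two-pointer partition with pivot = 14:

Initial array: [14, 24, 2, 23, 18, 31, 38, 38, 23]

Pointers start at i = 1, j = 8.
i stops at index 1 (arr[1]=24 > 14), j stops at index 2 (arr[2]=2 <= 14): swap arr[1] and arr[2], array becomes [14, 2, 24, 23, 18, 31, 38, 38, 23]
i ends at 2, j ends at 1: the pointers have crossed (j < i), so scanning stops.

Swap pivot arr[0] with arr[1] to place pivot at position 1: [2, 14, 24, 23, 18, 31, 38, 38, 23]
Pivot position: 1

After partitioning with pivot 14, the array becomes [2, 14, 24, 23, 18, 31, 38, 38, 23]. The pivot is placed at index 1. All elements to the left of the pivot are <= 14, and all elements to the right are > 14.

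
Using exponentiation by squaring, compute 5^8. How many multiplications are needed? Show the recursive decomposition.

Computing 5^8 by squaring (build up from 5^1; each line after the first costs one multiplication):

5^1 = 5
5^2 = (5^1)^2 = 5^2 = 25
5^4 = (5^2)^2 = 25^2 = 625
5^8 = (5^4)^2 = 625^2 = 390625

Result: 390625
Multiplications needed: 3 (3 lines after 5^1)

5^8 = 390625. Using exponentiation by squaring, this requires 3 multiplications. The key idea: if the exponent is even, square the half-power; if odd, multiply by the base once.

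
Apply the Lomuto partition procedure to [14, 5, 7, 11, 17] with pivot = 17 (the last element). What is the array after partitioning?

Lomuto partition with pivot = 17:

Initial array: [14, 5, 7, 11, 17]

arr[0]=14 <= 17: swap with position 0, array becomes [14, 5, 7, 11, 17]
arr[1]=5 <= 17: swap with position 1, array becomes [14, 5, 7, 11, 17]
arr[2]=7 <= 17: swap with position 2, array becomes [14, 5, 7, 11, 17]
arr[3]=11 <= 17: swap with position 3, array becomes [14, 5, 7, 11, 17]

Place pivot at position 4: [14, 5, 7, 11, 17]
Pivot position: 4

After partitioning with pivot 17, the array becomes [14, 5, 7, 11, 17]. The pivot is placed at index 4. All elements to the left of the pivot are <= 17, and all elements to the right are > 17.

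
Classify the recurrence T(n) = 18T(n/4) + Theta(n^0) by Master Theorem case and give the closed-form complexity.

Master Theorem for T(n) = 18T(n/4) + O(n^0):

a = 18, b = 4, c = 0
log_b(a) = log_4(18) = 2.0850

Case 1: c = 0 < log_4(18) = 2.0850
T(n) = O(n^(log_4 18))

For T(n) = 18T(n/4) + O(n^0): log_4(18) = 2.0850. This is Case 1 of the Master Theorem (c < log_b(a), work dominated by leaves), giving O(n^(log_4 18)).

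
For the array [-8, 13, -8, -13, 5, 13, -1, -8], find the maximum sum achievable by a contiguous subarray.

Using Kadane's algorithm on [-8, 13, -8, -13, 5, 13, -1, -8]:

Scanning through the array:
Position 1 (value 13): max_ending_here = 13, max_so_far = 13
Position 2 (value -8): max_ending_here = 5, max_so_far = 13
Position 3 (value -13): max_ending_here = -8, max_so_far = 13
Position 4 (value 5): max_ending_here = 5, max_so_far = 13
Position 5 (value 13): max_ending_here = 18, max_so_far = 18
Position 6 (value -1): max_ending_here = 17, max_so_far = 18
Position 7 (value -8): max_ending_here = 9, max_so_far = 18

Maximum subarray: [5, 13]
Maximum sum: 18

The maximum subarray is [5, 13] with sum 18. This subarray runs from index 4 to index 5.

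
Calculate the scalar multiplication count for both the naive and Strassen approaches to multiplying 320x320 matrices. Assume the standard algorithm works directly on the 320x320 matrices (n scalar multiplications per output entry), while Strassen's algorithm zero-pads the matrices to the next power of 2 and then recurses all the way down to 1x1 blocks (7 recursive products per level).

Matrix multiplication for 320x320 matrices:

Strassen's algorithm requires power-of-2 dimensions. Pad 320x320 to 512x512 (next power of 2).

Standard algorithm: 320^3 = 32768000 multiplications
Strassen's algorithm: 7^(log2(512)) = 7^9 = 40353607 multiplications
Difference: 32768000 - 40353607 = -7585607 (Strassen uses MORE here due to padding overhead — for small or just-over-power-of-2 n, padding can outweigh the per-level savings)

Standard: 32768000 multiplications (320^3). Strassen: 40353607 multiplications (7^9, after padding to 512x512). Strassen reduces 8 recursive multiplications to 7 at each level.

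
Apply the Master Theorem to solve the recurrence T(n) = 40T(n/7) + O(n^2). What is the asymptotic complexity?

Master Theorem for T(n) = 40T(n/7) + O(n^2):

a = 40, b = 7, c = 2
log_b(a) = log_7(40) = 1.8957

Case 3: c = 2 > log_7(40) = 1.8957
T(n) = O(n^2) = O(n^2)

For T(n) = 40T(n/7) + O(n^2): log_7(40) = 1.8957. This is Case 3 of the Master Theorem (c > log_b(a), work dominated by root), giving O(n^2).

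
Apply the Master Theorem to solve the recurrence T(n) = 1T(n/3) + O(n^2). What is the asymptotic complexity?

Master Theorem for T(n) = 1T(n/3) + O(n^2):

a = 1, b = 3, c = 2
log_b(a) = log_3(1) = 0.0000

Case 3: c = 2 > log_3(1) = 0.0000
T(n) = O(n^2) = O(n^2)

For T(n) = 1T(n/3) + O(n^2): log_3(1) = 0.0000. This is Case 3 of the Master Theorem (c > log_b(a), work dominated by root), giving O(n^2).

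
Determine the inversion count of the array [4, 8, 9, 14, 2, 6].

Finding inversions in [4, 8, 9, 14, 2, 6]:

(0, 4): arr[0]=4 > arr[4]=2
(1, 4): arr[1]=8 > arr[4]=2
(1, 5): arr[1]=8 > arr[5]=6
(2, 4): arr[2]=9 > arr[4]=2
(2, 5): arr[2]=9 > arr[5]=6
(3, 4): arr[3]=14 > arr[4]=2
(3, 5): arr[3]=14 > arr[5]=6

Total inversions: 7

The array has 7 inversion(s): (0,4), (1,4), (1,5), (2,4), (2,5), (3,4), (3,5). Each pair (i,j) satisfies i < j and arr[i] > arr[j].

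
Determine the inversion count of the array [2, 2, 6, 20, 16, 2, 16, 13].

Finding inversions in [2, 2, 6, 20, 16, 2, 16, 13]:

(2, 5): arr[2]=6 > arr[5]=2
(3, 4): arr[3]=20 > arr[4]=16
(3, 5): arr[3]=20 > arr[5]=2
(3, 6): arr[3]=20 > arr[6]=16
(3, 7): arr[3]=20 > arr[7]=13
(4, 5): arr[4]=16 > arr[5]=2
(4, 7): arr[4]=16 > arr[7]=13
(6, 7): arr[6]=16 > arr[7]=13

Total inversions: 8

The array has 8 inversion(s): (2,5), (3,4), (3,5), (3,6), (3,7), (4,5), (4,7), (6,7). Each pair (i,j) satisfies i < j and arr[i] > arr[j].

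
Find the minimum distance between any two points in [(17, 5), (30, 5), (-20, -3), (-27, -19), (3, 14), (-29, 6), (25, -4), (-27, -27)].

Computing all pairwise distances among 8 points:

d((17, 5), (30, 5)) = 13.0
d((17, 5), (-20, -3)) = 37.855
d((17, 5), (-27, -19)) = 50.1199
d((17, 5), (3, 14)) = 16.6433
d((17, 5), (-29, 6)) = 46.0109
d((17, 5), (25, -4)) = 12.0416
d((17, 5), (-27, -27)) = 54.4059
d((30, 5), (-20, -3)) = 50.636
d((30, 5), (-27, -19)) = 61.8466
d((30, 5), (3, 14)) = 28.4605
d((30, 5), (-29, 6)) = 59.0085
d((30, 5), (25, -4)) = 10.2956
d((30, 5), (-27, -27)) = 65.3682
d((-20, -3), (-27, -19)) = 17.4642
d((-20, -3), (3, 14)) = 28.6007
d((-20, -3), (-29, 6)) = 12.7279
d((-20, -3), (25, -4)) = 45.0111
d((-20, -3), (-27, -27)) = 25.0
d((-27, -19), (3, 14)) = 44.5982
d((-27, -19), (-29, 6)) = 25.0799
d((-27, -19), (25, -4)) = 54.1202
d((-27, -19), (-27, -27)) = 8.0 <-- minimum
d((3, 14), (-29, 6)) = 32.9848
d((3, 14), (25, -4)) = 28.4253
d((3, 14), (-27, -27)) = 50.8035
d((-29, 6), (25, -4)) = 54.9181
d((-29, 6), (-27, -27)) = 33.0606
d((25, -4), (-27, -27)) = 56.8595

Closest pair: (-27, -19) and (-27, -27) with distance 8.0

The closest pair is (-27, -19) and (-27, -27) with Euclidean distance 8.0. For 8 points, brute-force pairwise comparison is shown above. For large n, the divide-and-conquer algorithm (sort by x, recurse on halves, check the dividing strip) achieves O(n log n).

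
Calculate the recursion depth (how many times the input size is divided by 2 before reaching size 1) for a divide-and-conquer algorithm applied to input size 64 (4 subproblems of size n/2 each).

For divide and conquer with division factor 2:

Problem sizes at each level:
Level 0: 64
Level 1: 32
Level 2: 16
Level 3: 8
Level 4: 4
Level 5: 2
Level 6: 1

The root is level 0 and the size-1 base case is level 6 (the tree spans levels 0 through 6, i.e. 7 levels counting the root), so the depth is the number of divisions: log_2(64) = 6

The recursion tree depth is log_2(64) = 6. At each level, the problem size is divided by 2, so it takes 6 divisions to reduce to a base case of size 1. The algorithm makes 4 recursive calls at each level.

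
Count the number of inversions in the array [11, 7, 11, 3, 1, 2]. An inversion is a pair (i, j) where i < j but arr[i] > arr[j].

Finding inversions in [11, 7, 11, 3, 1, 2]:

(0, 1): arr[0]=11 > arr[1]=7
(0, 3): arr[0]=11 > arr[3]=3
(0, 4): arr[0]=11 > arr[4]=1
(0, 5): arr[0]=11 > arr[5]=2
(1, 3): arr[1]=7 > arr[3]=3
(1, 4): arr[1]=7 > arr[4]=1
(1, 5): arr[1]=7 > arr[5]=2
(2, 3): arr[2]=11 > arr[3]=3
(2, 4): arr[2]=11 > arr[4]=1
(2, 5): arr[2]=11 > arr[5]=2
(3, 4): arr[3]=3 > arr[4]=1
(3, 5): arr[3]=3 > arr[5]=2

Total inversions: 12

The array has 12 inversion(s): (0,1), (0,3), (0,4), (0,5), (1,3), (1,4), (1,5), (2,3), (2,4), (2,5), (3,4), (3,5). Each pair (i,j) satisfies i < j and arr[i] > arr[j].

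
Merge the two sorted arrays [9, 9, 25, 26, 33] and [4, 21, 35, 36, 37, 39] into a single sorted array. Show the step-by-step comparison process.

Merging process:

Compare 9 vs 4: take 4 from right. Merged: [4]
Compare 9 vs 21: take 9 from left. Merged: [4, 9]
Compare 9 vs 21: take 9 from left. Merged: [4, 9, 9]
Compare 25 vs 21: take 21 from right. Merged: [4, 9, 9, 21]
Compare 25 vs 35: take 25 from left. Merged: [4, 9, 9, 21, 25]
Compare 26 vs 35: take 26 from left. Merged: [4, 9, 9, 21, 25, 26]
Compare 33 vs 35: take 33 from left. Merged: [4, 9, 9, 21, 25, 26, 33]
Append remaining from right: [35, 36, 37, 39]. Merged: [4, 9, 9, 21, 25, 26, 33, 35, 36, 37, 39]

Final merged array: [4, 9, 9, 21, 25, 26, 33, 35, 36, 37, 39]
Total comparisons: 7

The merged array is [4, 9, 9, 21, 25, 26, 33, 35, 36, 37, 39], requiring 7 comparisons. The merge step runs in O(n) time where n is the total number of elements.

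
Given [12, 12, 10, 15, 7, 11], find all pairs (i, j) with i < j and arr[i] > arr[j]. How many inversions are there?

Finding inversions in [12, 12, 10, 15, 7, 11]:

(0, 2): arr[0]=12 > arr[2]=10
(0, 4): arr[0]=12 > arr[4]=7
(0, 5): arr[0]=12 > arr[5]=11
(1, 2): arr[1]=12 > arr[2]=10
(1, 4): arr[1]=12 > arr[4]=7
(1, 5): arr[1]=12 > arr[5]=11
(2, 4): arr[2]=10 > arr[4]=7
(3, 4): arr[3]=15 > arr[4]=7
(3, 5): arr[3]=15 > arr[5]=11

Total inversions: 9

The array has 9 inversion(s): (0,2), (0,4), (0,5), (1,2), (1,4), (1,5), (2,4), (3,4), (3,5). Each pair (i,j) satisfies i < j and arr[i] > arr[j].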